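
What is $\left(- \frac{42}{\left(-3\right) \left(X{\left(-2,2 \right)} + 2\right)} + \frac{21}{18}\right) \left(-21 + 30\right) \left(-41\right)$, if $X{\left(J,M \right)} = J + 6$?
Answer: $- \frac{2583}{2} \approx -1291.5$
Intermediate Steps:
$X{\left(J,M \right)} = 6 + J$
$\left(- \frac{42}{\left(-3\right) \left(X{\left(-2,2 \right)} + 2\right)} + \frac{21}{18}\right) \left(-21 + 30\right) \left(-41\right) = \left(- \frac{42}{\left(-3\right) \left(\left(6 - 2\right) + 2\right)} + \frac{21}{18}\right) \left(-21 + 30\right) \left(-41\right) = \left(- \frac{42}{\left(-3\right) \left(4 + 2\right)} + 21 \cdot \frac{1}{18}\right) 9 \left(-41\right) = \left(- \frac{42}{\left(-3\right) 6} + \frac{7}{6}\right) 9 \left(-41\right) = \left(- \frac{42}{-18} + \frac{7}{6}\right) 9 \left(-41\right) = \left(\left(-42\right) \left(- \frac{1}{18}\right) + \frac{7}{6}\right) 9 \left(-41\right) = \left(\frac{7}{3} + \frac{7}{6}\right) 9 \left(-41\right) = \frac{7}{2} \cdot 9 \left(-41\right) = \frac{63}{2} \left(-41\right) = - \frac{2583}{2}$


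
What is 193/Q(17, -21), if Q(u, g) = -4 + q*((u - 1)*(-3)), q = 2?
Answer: -193/100 ≈ -1.9300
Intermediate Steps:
Q(u, g) = 2 - 6*u (Q(u, g) = -4 + 2*((u - 1)*(-3)) = -4 + 2*((-1 + u)*(-3)) = -4 + 2*(3 - 3*u) = -4 + (6 - 6*u) = 2 - 6*u)
193/Q(17, -21) = 193/(2 - 6*17) = 193/(2 - 102) = 193/(-100) = 193*(-1/100) = -193/100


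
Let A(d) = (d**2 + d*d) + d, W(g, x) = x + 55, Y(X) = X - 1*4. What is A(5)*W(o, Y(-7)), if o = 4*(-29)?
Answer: 2420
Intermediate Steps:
Y(X) = -4 + X (Y(X) = X - 4 = -4 + X)
o = -116
W(g, x) = 55 + x
A(d) = d + 2*d**2 (A(d) = (d**2 + d**2) + d = 2*d**2 + d = d + 2*d**2)
A(5)*W(o, Y(-7)) = (5*(1 + 2*5))*(55 + (-4 - 7)) = (5*(1 + 10))*(55 - 11) = (5*11)*44 = 55*44 = 2420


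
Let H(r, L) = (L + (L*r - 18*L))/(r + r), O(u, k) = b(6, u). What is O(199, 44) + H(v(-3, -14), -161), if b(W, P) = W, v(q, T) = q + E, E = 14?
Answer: 549/11 ≈ 49.909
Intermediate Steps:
v(q, T) = 14 + q (v(q, T) = q + 14 = 14 + q)
O(u, k) = 6
H(r, L) = (-17*L + L*r)/(2*r) (H(r, L) = (L + (-18*L + L*r))/((2*r)) = (-17*L + L*r)*(1/(2*r)) = (-17*L + L*r)/(2*r))
O(199, 44) + H(v(-3, -14), -161) = 6 + (1/2)*(-161)*(-17 + (14 - 3))/(14 - 3) = 6 + (1/2)*(-161)*(-17 + 11)/11 = 6 + (1/2)*(-161)*(1/11)*(-6) = 6 + 483/11 = 549/11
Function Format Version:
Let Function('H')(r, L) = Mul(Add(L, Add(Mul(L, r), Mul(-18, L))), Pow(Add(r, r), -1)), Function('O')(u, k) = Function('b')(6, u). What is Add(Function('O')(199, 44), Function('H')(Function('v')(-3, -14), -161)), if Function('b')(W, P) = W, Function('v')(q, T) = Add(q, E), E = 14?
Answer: Rational(549, 11) ≈ 49.909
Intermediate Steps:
Function('v')(q, T) = Add(14, q) (Function('v')(q, T) = Add(q, 14) = Add(14, q))
Function('O')(u, k) = 6
Function('H')(r, L) = Mul(Rational(1, 2), Pow(r, -1), Add(Mul(-17, L), Mul(L, r))) (Function('H')(r, L) = Mul(Add(L, Add(Mul(-18, L), Mul(L, r))), Pow(Mul(2, r), -1)) = Mul(Add(Mul(-17, L), Mul(L, r)), Mul(Rational(1, 2), Pow(r, -1))) = Mul(Rational(1, 2), Pow(r, -1), Add(Mul(-17, L), Mul(L, r))))
Add(Function('O')(199, 44), Function('H')(Function('v')(-3, -14), -161)) = Add(6, Mul(Rational(1, 2), -161, Pow(Add(14, -3), -1), Add(-17, Add(14, -3)))) = Add(6, Mul(Rational(1, 2), -161, Pow(11, -1), Add(-17, 11))) = Add(6, Mul(Rational(1, 2), -161, Rational(1, 11), -6)) = Add(6, Rational(483, 11)) = Rational(549, 11)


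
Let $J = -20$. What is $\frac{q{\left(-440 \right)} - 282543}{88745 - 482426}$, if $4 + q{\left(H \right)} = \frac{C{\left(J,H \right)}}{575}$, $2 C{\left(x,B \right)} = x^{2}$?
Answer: $\frac{2166191}{3018221} \approx 0.7177$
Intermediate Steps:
$C{\left(x,B \right)} = \frac{x^{2}}{2}$
$q{\left(H \right)} = - \frac{84}{23}$ ($q{\left(H \right)} = -4 + \frac{\frac{1}{2} \left(-20\right)^{2}}{575} = -4 + \frac{1}{2} \cdot 400 \cdot \frac{1}{575} = -4 + 200 \cdot \frac{1}{575} = -4 + \frac{8}{23} = - \frac{84}{23}$)
$\frac{q{\left(-440 \right)} - 282543}{88745 - 482426} = \frac{- \frac{84}{23} - 282543}{88745 - 482426} = - \frac{6498573}{23 \left(-393681\right)} = \left(- \frac{6498573}{23}\right) \left(- \frac{1}{393681}\right) = \frac{2166191}{3018221}$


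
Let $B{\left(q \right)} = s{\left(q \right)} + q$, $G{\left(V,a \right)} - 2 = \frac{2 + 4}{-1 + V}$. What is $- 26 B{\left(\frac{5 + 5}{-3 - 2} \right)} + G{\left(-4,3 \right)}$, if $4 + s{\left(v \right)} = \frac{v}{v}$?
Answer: $\frac{654}{5} \approx 130.8$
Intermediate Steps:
$G{\left(V,a \right)} = 2 + \frac{6}{-1 + V}$ ($G{\left(V,a \right)} = 2 + \frac{2 + 4}{-1 + V} = 2 + \frac{6}{-1 + V}$)
$s{\left(v \right)} = -3$ ($s{\left(v \right)} = -4 + \frac{v}{v} = -4 + 1 = -3$)
$B{\left(q \right)} = -3 + q$
$- 26 B{\left(\frac{5 + 5}{-3 - 2} \right)} + G{\left(-4,3 \right)} = - 26 \left(-3 + \frac{5 + 5}{-3 - 2}\right) + \frac{2 \left(2 - 4\right)}{-1 - 4} = - 26 \left(-3 + \frac{10}{-5}\right) + 2 \frac{1}{-5} \left(-2\right) = - 26 \left(-3 + 10 \left(- \frac{1}{5}\right)\right) + 2 \left(- \frac{1}{5}\right) \left(-2\right) = - 26 \left(-3 - 2\right) + \frac{4}{5} = \left(-26\right) \left(-5\right) + \frac{4}{5} = 130 + \frac{4}{5} = \frac{654}{5}$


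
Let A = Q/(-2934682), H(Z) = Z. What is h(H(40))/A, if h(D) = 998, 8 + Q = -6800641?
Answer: 2928812636/6800649 ≈ 430.67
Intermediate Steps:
Q = -6800649 (Q = -8 - 6800641 = -6800649)
A = 6800649/2934682 (A = -6800649/(-2934682) = -6800649*(-1/2934682) = 6800649/2934682 ≈ 2.3173)
h(H(40))/A = 998/(6800649/2934682) = 998*(2934682/6800649) = 2928812636/6800649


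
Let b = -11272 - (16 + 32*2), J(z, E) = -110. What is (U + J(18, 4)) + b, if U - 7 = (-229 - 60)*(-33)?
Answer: -1918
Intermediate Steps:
U = 9544 (U = 7 + (-229 - 60)*(-33) = 7 - 289*(-33) = 7 + 9537 = 9544)
b = -11352 (b = -11272 - (16 + 64) = -11272 - 1*80 = -11272 - 80 = -11352)
(U + J(18, 4)) + b = (9544 - 110) - 11352 = 9434 - 11352 = -1918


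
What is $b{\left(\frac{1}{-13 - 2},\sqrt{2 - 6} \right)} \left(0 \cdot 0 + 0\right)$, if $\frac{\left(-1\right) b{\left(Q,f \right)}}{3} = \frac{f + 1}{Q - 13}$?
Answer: $0$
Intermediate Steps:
$b{\left(Q,f \right)} = - \frac{3 \left(1 + f\right)}{-13 + Q}$ ($b{\left(Q,f \right)} = - 3 \frac{f + 1}{Q - 13} = - 3 \frac{1 + f}{-13 + Q} = - \frac{3 \left(1 + f\right)}{-13 + Q}$)
$b{\left(\frac{1}{-13 - 2},\sqrt{2 - 6} \right)} \left(0 \cdot 0 + 0\right) = \frac{3 \left(-1 - \sqrt{2 - 6}\right)}{-13 + \frac{1}{-13 - 2}} \left(0 \cdot 0 + 0\right) = \frac{3 \left(-1 - \sqrt{-4}\right)}{-13 + \frac{1}{-15}} \left(0 + 0\right) = \frac{3 \left(-1 - 2 i\right)}{-13 - \frac{1}{15}} \cdot 0 = \frac{3 \left(-1 - 2 i\right)}{- \frac{196}{15}} \cdot 0 = 3 \left(- \frac{15}{196}\right) \left(-1 - 2 i\right) 0 = \left(\frac{45}{196} + \frac{45 i}{98}\right) 0 = 0$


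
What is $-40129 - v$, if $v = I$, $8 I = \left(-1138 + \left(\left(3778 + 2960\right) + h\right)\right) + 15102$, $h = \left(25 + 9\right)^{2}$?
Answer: $- \frac{171445}{4} \approx -42861.0$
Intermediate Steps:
$h = 1156$ ($h = 34^{2} = 1156$)
$I = \frac{10929}{4}$ ($I = \frac{\left(-1138 + \left(\left(3778 + 2960\right) + 1156\right)\right) + 15102}{8} = \frac{\left(-1138 + \left(6738 + 1156\right)\right) + 15102}{8} = \frac{\left(-1138 + 7894\right) + 15102}{8} = \frac{6756 + 15102}{8} = \frac{1}{8} \cdot 21858 = \frac{10929}{4} \approx 2732.3$)
$v = \frac{10929}{4} \approx 2732.3$
$-40129 - v = -40129 - \frac{10929}{4} = - \frac{171445}{4}$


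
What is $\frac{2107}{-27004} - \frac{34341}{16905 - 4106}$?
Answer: $- \frac{22193299}{8037772} \approx -2.7611$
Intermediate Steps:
$\frac{2107}{-27004} - \frac{34341}{16905 - 4106} = 2107 \left(- \frac{1}{27004}\right) - \frac{34341}{16905 - 4106} = - \frac{49}{628} - \frac{34341}{12799} = - \frac{22193299}{8037772}$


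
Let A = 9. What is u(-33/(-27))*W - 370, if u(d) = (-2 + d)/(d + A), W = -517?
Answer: -30421/92 ≈ -330.66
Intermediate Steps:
u(d) = (-2 + d)/(9 + d) (u(d) = (-2 + d)/(d + 9) = (-2 + d)/(9 + d))
u(-33/(-27))*W - 370 = ((-2 - 33/(-27))/(9 - 33/(-27)))*(-517) - 370 = ((-2 - 33*(-1/27))/(9 - 33*(-1/27)))*(-517) - 370 = ((-2 + 11/9)/(9 + 11/9))*(-517) - 370 = (-7/9/(92/9))*(-517) - 370 = ((9/92)*(-7/9))*(-517) - 370 = -7/92*(-517) - 370 = 3619/92 - 370 = -30421/92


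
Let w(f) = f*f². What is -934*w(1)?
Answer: -934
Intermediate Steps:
w(f) = f³
-934*w(1) = -934*1³ = -934*1 = -934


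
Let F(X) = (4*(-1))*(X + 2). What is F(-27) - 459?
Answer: -359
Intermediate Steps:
F(X) = -8 - 4*X (F(X) = -4*(2 + X) = -8 - 4*X)
F(-27) - 459 = (-8 - 4*(-27)) - 459 = (-8 + 108) - 459 = 100 - 459 = -359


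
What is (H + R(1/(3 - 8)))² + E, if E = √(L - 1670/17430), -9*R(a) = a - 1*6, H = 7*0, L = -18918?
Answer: 961/2025 + I*√57474102063/1743 ≈ 0.47457 + 137.54*I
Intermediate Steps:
H = 0
R(a) = ⅔ - a/9 (R(a) = -(a - 1*6)/9 = -(a - 6)/9 = -(-6 + a)/9 = ⅔ - a/9)
E = I*√57474102063/1743 (E = √(-18918 - 1670/17430) = √(-18918 - 1670*1/17430) = √(-18918 - 167/1743) = √(-32974241/1743) = I*√57474102063/1743 ≈ 137.54*I)
(H + R(1/(3 - 8)))² + E = (0 + (⅔ - 1/(9*(3 - 8))))² + I*√57474102063/1743 = (0 + (⅔ - ⅑/(-5)))² + I*√57474102063/1743 = (0 + (⅔ - ⅑*(-⅕)))² + I*√57474102063/1743 = (0 + (⅔ + 1/45))² + I*√57474102063/1743 = (0 + 31/45)² + I*√57474102063/1743 = (31/45)² + I*√57474102063/1743 = 961/2025 + I*√57474102063/1743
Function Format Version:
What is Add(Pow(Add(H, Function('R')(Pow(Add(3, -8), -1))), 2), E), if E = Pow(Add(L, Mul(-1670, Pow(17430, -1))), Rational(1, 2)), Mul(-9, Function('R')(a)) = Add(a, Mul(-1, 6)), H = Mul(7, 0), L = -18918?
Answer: Add(Rational(961, 2025), Mul(Rational(1, 1743), I, Pow(57474102063, Rational(1, 2)))) ≈ Add(0.47457, Mul(137.54, I))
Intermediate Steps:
H = 0
Function('R')(a) = Add(Rational(2, 3), Mul(Rational(-1, 9), a)) (Function('R')(a) = Mul(Rational(-1, 9), Add(a, Mul(-1, 6))) = Mul(Rational(-1, 9), Add(a, -6)) = Mul(Rational(-1, 9), Add(-6, a)) = Add(Rational(2, 3), Mul(Rational(-1, 9), a)))
E = Mul(Rational(1, 1743), I, Pow(57474102063, Rational(1, 2))) (E = Pow(Add(-18918, Mul(-1670, Pow(17430, -1))), Rational(1, 2)) = Pow(Add(-18918, Mul(-1670, Rational(1, 17430))), Rational(1, 2)) = Pow(Add(-18918, Rational(-167, 1743)), Rational(1, 2)) = Pow(Rational(-32974241, 1743), Rational(1, 2)) = Mul(Rational(1, 1743), I, Pow(57474102063, Rational(1, 2))) ≈ Mul(137.54, I))
Add(Pow(Add(H, Function('R')(Pow(Add(3, -8), -1))), 2), E) = Add(Pow(Add(0, Add(Rational(2, 3), Mul(Rational(-1, 9), Pow(Add(3, -8), -1)))), 2), Mul(Rational(1, 1743), I, Pow(57474102063, Rational(1, 2)))) = Add(Pow(Add(0, Add(Rational(2, 3), Mul(Rational(-1, 9), Pow(-5, -1)))), 2), Mul(Rational(1, 1743), I, Pow(57474102063, Rational(1, 2)))) = Add(Pow(Add(0, Add(Rational(2, 3), Mul(Rational(-1, 9), Rational(-1, 5)))), 2), Mul(Rational(1, 1743), I, Pow(57474102063, Rational(1, 2)))) = Add(Pow(Add(0, Add(Rational(2, 3), Rational(1, 45))), 2), Mul(Rational(1, 1743), I, Pow(57474102063, Rational(1, 2)))) = Add(Pow(Add(0, Rational(31, 45)), 2), Mul(Rational(1, 1743), I, Pow(57474102063, Rational(1, 2)))) = Add(Pow(Rational(31, 45), 2), Mul(Rational(1, 1743), I, Pow(57474102063, Rational(1, 2)))) = Add(Rational(961, 2025), Mul(Rational(1, 1743), I, Pow(57474102063, Rational(1, 2))))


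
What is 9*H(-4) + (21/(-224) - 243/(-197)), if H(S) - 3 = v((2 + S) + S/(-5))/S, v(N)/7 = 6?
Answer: -418335/6304 ≈ -66.360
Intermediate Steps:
v(N) = 42 (v(N) = 7*6 = 42)
H(S) = 3 + 42/S
9*H(-4) + (21/(-224) - 243/(-197)) = 9*(3 + 42/(-4)) + (21/(-224) - 243/(-197)) = 9*(3 + 42*(-¼)) + (21*(-1/224) - 243*(-1/197)) = 9*(3 - 21/2) + (-3/32 + 243/197) = 9*(-15/2) + 7185/6304 = -135/2 + 7185/6304 = -418335/6304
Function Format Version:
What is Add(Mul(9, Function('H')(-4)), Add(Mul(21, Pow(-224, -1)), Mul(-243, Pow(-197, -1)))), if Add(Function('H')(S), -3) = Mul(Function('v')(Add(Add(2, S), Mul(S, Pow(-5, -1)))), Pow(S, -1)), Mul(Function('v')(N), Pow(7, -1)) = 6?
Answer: Rational(-418335, 6304) ≈ -66.360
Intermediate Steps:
Function('v')(N) = 42 (Function('v')(N) = Mul(7, 6) = 42)
Function('H')(S) = Add(3, Mul(42, Pow(S, -1)))
Add(Mul(9, Function('H')(-4)), Add(Mul(21, Pow(-224, -1)), Mul(-243, Pow(-197, -1)))) = Add(Mul(9, Add(3, Mul(42, Pow(-4, -1)))), Add(Mul(21, Pow(-224, -1)), Mul(-243, Pow(-197, -1)))) = Add(Mul(9, Add(3, Mul(42, Rational(-1, 4)))), Add(Mul(21, Rational(-1, 224)), Mul(-243, Rational(-1, 197)))) = Add(Mul(9, Add(3, Rational(-21, 2))), Add(Rational(-3, 32), Rational(243, 197))) = Add(Mul(9, Rational(-15, 2)), Rational(7185, 6304)) = Add(Rational(-135, 2), Rational(7185, 6304)) = Rational(-418335, 6304)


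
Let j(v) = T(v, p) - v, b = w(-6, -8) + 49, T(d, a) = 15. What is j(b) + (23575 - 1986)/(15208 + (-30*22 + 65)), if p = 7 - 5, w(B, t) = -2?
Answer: -446027/14613 ≈ -30.523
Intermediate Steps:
p = 2
b = 47 (b = -2 + 49 = 47)
j(v) = 15 - v
j(b) + (23575 - 1986)/(15208 + (-30*22 + 65)) = (15 - 1*47) + (23575 - 1986)/(15208 + (-30*22 + 65)) = (15 - 47) + 21589/(15208 + (-660 + 65)) = -32 + 21589/(15208 - 595) = -32 + 21589/14613 = -446027/14613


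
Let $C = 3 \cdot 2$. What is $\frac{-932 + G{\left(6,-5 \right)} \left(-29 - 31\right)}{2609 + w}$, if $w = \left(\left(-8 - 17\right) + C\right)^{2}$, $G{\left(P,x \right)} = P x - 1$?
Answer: $\frac{464}{1485} \approx 0.31246$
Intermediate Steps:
$C = 6$
$G{\left(P,x \right)} = -1 + P x$
$w = 361$ ($w = \left(\left(-8 - 17\right) + 6\right)^{2} = \left(-25 + 6\right)^{2} = \left(-19\right)^{2} = 361$)
$\frac{-932 + G{\left(6,-5 \right)} \left(-29 - 31\right)}{2609 + w} = \frac{-932 + \left(-1 + 6 \left(-5\right)\right) \left(-29 - 31\right)}{2609 + 361} = \frac{-932 + \left(-1 - 30\right) \left(-60\right)}{2970} = \left(-932 - -1860\right) \frac{1}{2970} = \left(-932 + 1860\right) \frac{1}{2970} = 928 \cdot \frac{1}{2970} = \frac{464}{1485}$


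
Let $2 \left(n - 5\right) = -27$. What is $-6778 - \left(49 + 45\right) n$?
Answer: $-5979$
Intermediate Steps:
$n = - \frac{17}{2}$ ($n = 5 + \frac{1}{2} \left(-27\right) = 5 - \frac{27}{2} = - \frac{17}{2} \approx -8.5$)
$-6778 - \left(49 + 45\right) n = -6778 - \left(49 + 45\right) \left(- \frac{17}{2}\right) = -6778 - 94 \left(- \frac{17}{2}\right) = -6778 - -799 = -6778 + 799 = -5979$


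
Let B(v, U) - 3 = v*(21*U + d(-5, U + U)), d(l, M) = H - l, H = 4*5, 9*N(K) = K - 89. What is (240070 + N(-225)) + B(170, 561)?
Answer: 20223523/9 ≈ 2.2471e+6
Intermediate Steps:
N(K) = -89/9 + K/9 (N(K) = (K - 89)/9 = (-89 + K)/9 = -89/9 + K/9)
H = 20
d(l, M) = 20 - l
B(v, U) = 3 + v*(25 + 21*U) (B(v, U) = 3 + v*(21*U + (20 - 1*(-5))) = 3 + v*(21*U + (20 + 5)) = 3 + v*(21*U + 25) = 3 + v*(25 + 21*U))
(240070 + N(-225)) + B(170, 561) = (240070 + (-89/9 + (⅑)*(-225))) + (3 + 25*170 + 21*561*170) = (240070 + (-89/9 - 25)) + (3 + 4250 + 2002770) = (240070 - 314/9) + 2007023 = 2160316/9 + 2007023 = 20223523/9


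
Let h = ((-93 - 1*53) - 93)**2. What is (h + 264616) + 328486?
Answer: 650223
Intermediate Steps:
h = 57121 (h = ((-93 - 53) - 93)**2 = (-146 - 93)**2 = (-239)**2 = 57121)
(h + 264616) + 328486 = (57121 + 264616) + 328486 = 321737 + 328486 = 650223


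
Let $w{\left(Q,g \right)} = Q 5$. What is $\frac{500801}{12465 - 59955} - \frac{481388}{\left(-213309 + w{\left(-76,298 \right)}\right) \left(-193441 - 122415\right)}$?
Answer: $- \frac{4225195338787013}{400666913464020} \approx -10.545$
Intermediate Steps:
$w{\left(Q,g \right)} = 5 Q$
$\frac{500801}{12465 - 59955} - \frac{481388}{\left(-213309 + w{\left(-76,298 \right)}\right) \left(-193441 - 122415\right)} = \frac{500801}{12465 - 59955} - \frac{481388}{\left(-213309 + 5 \left(-76\right)\right) \left(-193441 - 122415\right)} = \frac{500801}{-47490} - \frac{481388}{\left(-213309 - 380\right) \left(-315856\right)} = 500801 \left(- \frac{1}{47490}\right) - \frac{481388}{\left(-213689\right) \left(-315856\right)} = - \frac{500801}{47490} - \frac{481388}{67494952784} = - \frac{500801}{47490} - \frac{120347}{16873738196} = - \frac{4225195338787013}{400666913464020}$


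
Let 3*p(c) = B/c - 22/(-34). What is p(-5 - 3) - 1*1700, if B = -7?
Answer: -231131/136 ≈ -1699.5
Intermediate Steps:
p(c) = 11/51 - 7/(3*c) (p(c) = (-7/c - 22/(-34))/3 = (-7/c - 22*(-1/34))/3 = (-7/c + 11/17)/3 = (11/17 - 7/c)/3 = 11/51 - 7/(3*c))
p(-5 - 3) - 1*1700 = (-119 + 11*(-5 - 3))/(51*(-5 - 3)) - 1*1700 = (1/51)*(-119 + 11*(-8))/(-8) - 1700 = (1/51)*(-1/8)*(-119 - 88) - 1700 = (1/51)*(-1/8)*(-207) - 1700 = 69/136 - 1700 = -231131/136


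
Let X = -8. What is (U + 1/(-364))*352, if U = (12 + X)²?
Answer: 512424/91 ≈ 5631.0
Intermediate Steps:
U = 16 (U = (12 - 8)² = 4² = 16)
(U + 1/(-364))*352 = (16 + 1/(-364))*352 = (16 - 1/364)*352 = (5823/364)*352 = 512424/91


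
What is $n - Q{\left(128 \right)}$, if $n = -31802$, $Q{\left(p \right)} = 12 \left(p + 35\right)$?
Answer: $-33758$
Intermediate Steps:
$Q{\left(p \right)} = 420 + 12 p$ ($Q{\left(p \right)} = 12 \left(35 + p\right) = 420 + 12 p$)
$n - Q{\left(128 \right)} = -31802 - \left(420 + 12 \cdot 128\right) = -31802 - \left(420 + 1536\right) = -31802 - 1956 = -33758$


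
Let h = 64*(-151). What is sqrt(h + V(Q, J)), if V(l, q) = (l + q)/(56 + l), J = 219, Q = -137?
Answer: I*sqrt(782866)/9 ≈ 98.311*I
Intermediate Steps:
V(l, q) = (l + q)/(56 + l)
h = -9664
sqrt(h + V(Q, J)) = sqrt(-9664 + (-137 + 219)/(56 - 137)) = sqrt(-9664 + 82/(-81)) = sqrt(-9664 - 1/81*82) = sqrt(-9664 - 82/81) = sqrt(-782866/81) = I*sqrt(782866)/9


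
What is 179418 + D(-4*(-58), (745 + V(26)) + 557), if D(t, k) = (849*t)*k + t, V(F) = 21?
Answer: 260768314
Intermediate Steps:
D(t, k) = t + 849*k*t (D(t, k) = 849*k*t + t = t + 849*k*t)
179418 + D(-4*(-58), (745 + V(26)) + 557) = 179418 + (-4*(-58))*(1 + 849*((745 + 21) + 557)) = 179418 + 232*(1 + 849*(766 + 557)) = 179418 + 232*(1 + 849*1323) = 179418 + 232*(1 + 1123227) = 179418 + 232*1123228 = 179418 + 260588896 = 260768314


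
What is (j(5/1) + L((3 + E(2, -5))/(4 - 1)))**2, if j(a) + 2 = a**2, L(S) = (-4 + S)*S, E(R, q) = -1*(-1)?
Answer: 30625/81 ≈ 378.09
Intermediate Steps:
E(R, q) = 1
L(S) = S*(-4 + S)
j(a) = -2 + a**2
(j(5/1) + L((3 + E(2, -5))/(4 - 1)))**2 = ((-2 + (5/1)**2) + ((3 + 1)/(4 - 1))*(-4 + (3 + 1)/(4 - 1)))**2 = ((-2 + (5*1)**2) + (4/3)*(-4 + 4/3))**2 = ((-2 + 5**2) + (4*(1/3))*(-4 + 4*(1/3)))**2 = ((-2 + 25) + 4*(-4 + 4/3)/3)**2 = (23 + (4/3)*(-8/3))**2 = (23 - 32/9)**2 = (175/9)**2 = 30625/81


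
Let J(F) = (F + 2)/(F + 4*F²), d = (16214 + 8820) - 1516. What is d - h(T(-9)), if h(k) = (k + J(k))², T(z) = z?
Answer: 47459114/2025 ≈ 23437.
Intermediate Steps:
d = 23518 (d = 25034 - 1516 = 23518)
J(F) = (2 + F)/(F + 4*F²)
h(k) = (k + (2 + k)/(k*(1 + 4*k)))²
d - h(T(-9)) = 23518 - (-9 + (2 - 9)/((-9)*(1 + 4*(-9))))² = 23518 - (-9 - ⅑*(-7)/(1 - 36))² = 23518 - (-9 - ⅑*(-7)/(-35))² = 23518 - (-9 - ⅑*(-1/35)*(-7))² = 23518 - (-9 - 1/45)² = 23518 - (-406/45)² = 23518 - 1*164836/2025 = 23518 - 164836/2025 = 47459114/2025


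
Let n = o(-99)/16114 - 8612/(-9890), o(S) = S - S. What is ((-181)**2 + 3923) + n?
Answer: 181406686/4945 ≈ 36685.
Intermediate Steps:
o(S) = 0
n = 4306/4945 (n = 0/16114 - 8612/(-9890) = 0*(1/16114) - 8612*(-1/9890) = 0 + 4306/4945 = 4306/4945 ≈ 0.87078)
((-181)**2 + 3923) + n = ((-181)**2 + 3923) + 4306/4945 = (32761 + 3923) + 4306/4945 = 36684 + 4306/4945 = 181406686/4945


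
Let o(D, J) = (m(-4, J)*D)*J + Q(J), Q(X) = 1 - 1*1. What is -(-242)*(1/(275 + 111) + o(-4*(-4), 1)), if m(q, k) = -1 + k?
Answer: 121/193 ≈ 0.62694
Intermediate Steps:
Q(X) = 0 (Q(X) = 1 - 1 = 0)
o(D, J) = D*J*(-1 + J) (o(D, J) = ((-1 + J)*D)*J + 0 = (D*(-1 + J))*J + 0 = D*J*(-1 + J) + 0 = D*J*(-1 + J))
-(-242)*(1/(275 + 111) + o(-4*(-4), 1)) = -(-242)*(1/(275 + 111) - 4*(-4)*1*(-1 + 1)) = -(-242)*(1/386 + 16*1*0) = -(-242)*(1/386 + 0) = -(-242)/386 = -1*(-121/193) = 121/193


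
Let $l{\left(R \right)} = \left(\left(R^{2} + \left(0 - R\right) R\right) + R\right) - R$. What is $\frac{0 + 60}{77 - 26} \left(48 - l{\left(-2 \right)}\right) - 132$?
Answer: $- \frac{1284}{17} \approx -75.529$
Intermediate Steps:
$l{\left(R \right)} = 0$ ($l{\left(R \right)} = \left(\left(R^{2} + - R R\right) + R\right) - R = \left(\left(R^{2} - R^{2}\right) + R\right) - R = \left(0 + R\right) - R = R - R = 0$)
$\frac{0 + 60}{77 - 26} \left(48 - l{\left(-2 \right)}\right) - 132 = \frac{0 + 60}{77 - 26} \left(48 - 0\right) - 132 = \frac{60}{51} \left(48 + 0\right) - 132 = 60 \cdot \frac{1}{51} \cdot 48 - 132 = \frac{20}{17} \cdot 48 - 132 = \frac{960}{17} - 132 = - \frac{1284}{17}$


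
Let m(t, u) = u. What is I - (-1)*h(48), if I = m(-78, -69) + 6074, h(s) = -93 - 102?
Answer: 5810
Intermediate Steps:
h(s) = -195
I = 6005 (I = -69 + 6074 = 6005)
I - (-1)*h(48) = 6005 - (-1)*(-195) = 6005 - 1*195 = 6005 - 195 = 5810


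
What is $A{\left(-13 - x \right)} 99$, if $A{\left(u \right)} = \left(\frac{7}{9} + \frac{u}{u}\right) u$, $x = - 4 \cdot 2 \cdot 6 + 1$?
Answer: $5984$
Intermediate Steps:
$x = -47$ ($x = \left(-4\right) 12 + 1 = -48 + 1 = -47$)
$A{\left(u \right)} = \frac{16 u}{9}$ ($A{\left(u \right)} = \left(7 \cdot \frac{1}{9} + 1\right) u = \left(\frac{7}{9} + 1\right) u = \frac{16 u}{9}$)
$A{\left(-13 - x \right)} 99 = \frac{16 \left(-13 - -47\right)}{9} \cdot 99 = \frac{16 \left(-13 + 47\right)}{9} \cdot 99 = \frac{16}{9} \cdot 34 \cdot 99 = \frac{544}{9} \cdot 99 = 5984$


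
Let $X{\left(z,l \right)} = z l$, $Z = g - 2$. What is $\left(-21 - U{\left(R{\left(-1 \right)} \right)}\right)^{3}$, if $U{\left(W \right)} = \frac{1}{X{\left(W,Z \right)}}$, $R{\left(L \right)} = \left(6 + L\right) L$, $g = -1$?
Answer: $- \frac{31554496}{3375} \approx -9349.5$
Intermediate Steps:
$Z = -3$ ($Z = -1 - 2 = -3$)
$R{\left(L \right)} = L \left(6 + L\right)$
$X{\left(z,l \right)} = l z$
$U{\left(W \right)} = - \frac{1}{3 W}$ ($U{\left(W \right)} = \frac{1}{\left(-3\right) W} = - \frac{1}{3 W}$)
$\left(-21 - U{\left(R{\left(-1 \right)} \right)}\right)^{3} = \left(-21 - - \frac{1}{3 \left(- (6 - 1)\right)}\right)^{3} = \left(-21 - - \frac{1}{3 \left(\left(-1\right) 5\right)}\right)^{3} = \left(-21 - - \frac{1}{3 \left(-5\right)}\right)^{3} = \left(-21 - \left(- \frac{1}{3}\right) \left(- \frac{1}{5}\right)\right)^{3} = \left(-21 - \frac{1}{15}\right)^{3} = \left(- \frac{316}{15}\right)^{3} = - \frac{31554496}{3375}$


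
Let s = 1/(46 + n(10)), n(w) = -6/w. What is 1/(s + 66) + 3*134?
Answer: 6025001/14987 ≈ 402.02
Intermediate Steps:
s = 5/227 (s = 1/(46 - 6/10) = 1/(46 - 6*⅒) = 1/(46 - ⅗) = 1/(227/5) = 5/227 ≈ 0.022026)
1/(s + 66) + 3*134 = 1/(5/227 + 66) + 3*134 = 1/(14987/227) + 402 = 227/14987 + 402 = 6025001/14987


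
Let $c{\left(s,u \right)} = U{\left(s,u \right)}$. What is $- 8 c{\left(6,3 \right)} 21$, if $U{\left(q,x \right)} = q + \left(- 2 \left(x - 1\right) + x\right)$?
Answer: $-840$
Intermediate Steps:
$U{\left(q,x \right)} = 2 + q - x$ ($U{\left(q,x \right)} = q + \left(- 2 \left(-1 + x\right) + x\right) = q + \left(\left(2 - 2 x\right) + x\right) = q - \left(-2 + x\right) = 2 + q - x$)
$c{\left(s,u \right)} = 2 + s - u$
$- 8 c{\left(6,3 \right)} 21 = - 8 \left(2 + 6 - 3\right) 21 = \left(-8\right) 5 \cdot 21 = \left(-40\right) 21 = -840$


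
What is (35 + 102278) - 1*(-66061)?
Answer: 168374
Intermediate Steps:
(35 + 102278) - 1*(-66061) = 102313 + 66061 = 168374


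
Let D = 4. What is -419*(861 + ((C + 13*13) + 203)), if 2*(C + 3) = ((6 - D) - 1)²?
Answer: -1031159/2 ≈ -5.1558e+5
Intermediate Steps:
C = -5/2 (C = -3 + ((6 - 1*4) - 1)²/2 = -3 + ((6 - 4) - 1)²/2 = -3 + (2 - 1)²/2 = -3 + (½)*1² = -3 + (½)*1 = -3 + ½ = -5/2 ≈ -2.5000)
-419*(861 + ((C + 13*13) + 203)) = -419*(861 + ((-5/2 + 13*13) + 203)) = -419*(861 + ((-5/2 + 169) + 203)) = -419*(861 + (333/2 + 203)) = -419*(861 + 739/2) = -419*2461/2 = -1031159/2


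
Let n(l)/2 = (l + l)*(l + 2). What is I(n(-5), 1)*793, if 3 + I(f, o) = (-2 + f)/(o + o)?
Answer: 20618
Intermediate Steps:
n(l) = 4*l*(2 + l) (n(l) = 2*((l + l)*(l + 2)) = 2*((2*l)*(2 + l)) = 2*(2*l*(2 + l)) = 4*l*(2 + l))
I(f, o) = -3 + (-2 + f)/(2*o) (I(f, o) = -3 + (-2 + f)/(o + o) = -3 + (-2 + f)/((2*o)) = -3 + (-2 + f)*(1/(2*o)) = -3 + (-2 + f)/(2*o))
I(n(-5), 1)*793 = ((½)*(-2 + 4*(-5)*(2 - 5) - 6*1)/1)*793 = ((½)*1*(-2 + 4*(-5)*(-3) - 6))*793 = ((½)*1*(-2 + 60 - 6))*793 = ((½)*1*52)*793 = 26*793 = 20618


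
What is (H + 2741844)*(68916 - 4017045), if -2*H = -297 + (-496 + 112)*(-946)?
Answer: -20217267081009/2 ≈ -1.0109e+13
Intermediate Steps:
H = -362967/2 (H = -(-297 + (-496 + 112)*(-946))/2 = -(-297 - 384*(-946))/2 = -(-297 + 363264)/2 = -½*362967 = -362967/2 ≈ -1.8148e+5)
(H + 2741844)*(68916 - 4017045) = (-362967/2 + 2741844)*(68916 - 4017045) = (5120721/2)*(-3948129) = -20217267081009/2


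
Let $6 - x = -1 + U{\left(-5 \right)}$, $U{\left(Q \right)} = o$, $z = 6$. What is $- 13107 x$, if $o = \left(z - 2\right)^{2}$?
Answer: $117963$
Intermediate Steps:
$o = 16$ ($o = \left(6 - 2\right)^{2} = 4^{2} = 16$)
$U{\left(Q \right)} = 16$
$x = -9$ ($x = 6 - \left(-1 + 16\right) = 6 - 15 = -9$)
$- 13107 x = \left(-13107\right) \left(-9\right) = 117963$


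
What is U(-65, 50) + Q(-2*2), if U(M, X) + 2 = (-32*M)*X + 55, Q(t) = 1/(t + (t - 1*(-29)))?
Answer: 2185114/21 ≈ 1.0405e+5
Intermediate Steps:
Q(t) = 1/(29 + 2*t) (Q(t) = 1/(t + (t + 29)) = 1/(t + (29 + t)) = 1/(29 + 2*t))
U(M, X) = 53 - 32*M*X (U(M, X) = -2 + ((-32*M)*X + 55) = -2 + (-32*M*X + 55) = -2 + (55 - 32*M*X) = 53 - 32*M*X)
U(-65, 50) + Q(-2*2) = (53 - 32*(-65)*50) + 1/(29 + 2*(-2*2)) = (53 + 104000) + 1/(29 + 2*(-4)) = 104053 + 1/(29 - 8) = 104053 + 1/21 = 2185114/21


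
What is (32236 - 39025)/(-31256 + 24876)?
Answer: 6789/6380 ≈ 1.0641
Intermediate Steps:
(32236 - 39025)/(-31256 + 24876) = -6789/(-6380) = -6789*(-1/6380) = 6789/6380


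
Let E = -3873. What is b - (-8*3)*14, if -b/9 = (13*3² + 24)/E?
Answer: 434199/1291 ≈ 336.33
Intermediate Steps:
b = 423/1291 (b = -9*(13*3² + 24)/(-3873) = -9*(13*9 + 24)*(-1)/3873 = -9*(117 + 24)*(-1)/3873 = -1269*(-1)/3873 = -9*(-47/1291) = 423/1291 ≈ 0.32765)
b - (-8*3)*14 = 423/1291 - (-8*3)*14 = 423/1291 - (-24)*14 = 423/1291 - 1*(-336) = 423/1291 + 336 = 434199/1291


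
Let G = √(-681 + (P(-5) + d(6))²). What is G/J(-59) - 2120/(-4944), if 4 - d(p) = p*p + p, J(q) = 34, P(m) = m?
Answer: 265/618 + 2*√73/17 ≈ 1.4340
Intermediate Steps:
d(p) = 4 - p - p² (d(p) = 4 - (p*p + p) = 4 - (p² + p) = 4 - (p + p²) = 4 + (-p - p²) = 4 - p - p²)
G = 4*√73 (G = √(-681 + (-5 + (4 - 1*6 - 1*6²))²) = √(-681 + (-5 + (4 - 6 - 1*36))²) = √(-681 + (-5 + (4 - 6 - 36))²) = √(-681 + (-5 - 38)²) = √(-681 + (-43)²) = √(-681 + 1849) = √1168 = 4*√73 ≈ 34.176)
G/J(-59) - 2120/(-4944) = (4*√73)/34 - 2120/(-4944) = (4*√73)*(1/34) - 2120*(-1/4944) = 2*√73/17 + 265/618 = 265/618 + 2*√73/17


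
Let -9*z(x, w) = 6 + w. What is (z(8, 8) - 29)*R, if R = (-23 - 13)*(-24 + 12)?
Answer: -13200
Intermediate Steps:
z(x, w) = -2/3 - w/9 (z(x, w) = -(6 + w)/9 = -2/3 - w/9)
R = 432 (R = -36*(-12) = 432)
(z(8, 8) - 29)*R = ((-2/3 - 1/9*8) - 29)*432 = ((-2/3 - 8/9) - 29)*432 = (-14/9 - 29)*432 = -275/9*432 = -13200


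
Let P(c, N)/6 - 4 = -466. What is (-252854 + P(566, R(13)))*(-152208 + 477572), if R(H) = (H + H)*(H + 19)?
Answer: -83171497864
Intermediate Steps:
R(H) = 2*H*(19 + H) (R(H) = (2*H)*(19 + H) = 2*H*(19 + H))
P(c, N) = -2772 (P(c, N) = 24 + 6*(-466) = 24 - 2796 = -2772)
(-252854 + P(566, R(13)))*(-152208 + 477572) = (-252854 - 2772)*(-152208 + 477572) = -255626*325364 = -83171497864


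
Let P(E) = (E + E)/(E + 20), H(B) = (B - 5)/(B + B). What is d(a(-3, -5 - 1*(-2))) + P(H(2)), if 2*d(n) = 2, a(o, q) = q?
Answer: 71/77 ≈ 0.92208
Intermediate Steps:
d(n) = 1 (d(n) = (½)*2 = 1)
H(B) = (-5 + B)/(2*B) (H(B) = (-5 + B)/((2*B)) = (-5 + B)*(1/(2*B)) = (-5 + B)/(2*B))
P(E) = 2*E/(20 + E) (P(E) = (2*E)/(20 + E) = 2*E/(20 + E))
d(a(-3, -5 - 1*(-2))) + P(H(2)) = 1 + 2*((½)*(-5 + 2)/2)/(20 + (½)*(-5 + 2)/2) = 1 + 2*((½)*(½)*(-3))/(20 + (½)*(½)*(-3)) = 1 + 2*(-¾)/(20 - ¾) = 1 + 2*(-¾)/(77/4) = 1 + 2*(-¾)*(4/77) = 1 - 6/77 = 71/77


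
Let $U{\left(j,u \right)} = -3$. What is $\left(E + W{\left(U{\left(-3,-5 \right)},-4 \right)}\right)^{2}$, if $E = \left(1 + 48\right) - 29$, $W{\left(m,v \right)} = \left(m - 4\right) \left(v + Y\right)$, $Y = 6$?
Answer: $36$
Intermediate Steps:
$W{\left(m,v \right)} = \left(-4 + m\right) \left(6 + v\right)$ ($W{\left(m,v \right)} = \left(m - 4\right) \left(v + 6\right) = \left(-4 + m\right) \left(6 + v\right)$)
$E = 20$ ($E = 49 - 29 = 20$)
$\left(E + W{\left(U{\left(-3,-5 \right)},-4 \right)}\right)^{2} = \left(20 - 14\right)^{2} = 6^{2} = 36$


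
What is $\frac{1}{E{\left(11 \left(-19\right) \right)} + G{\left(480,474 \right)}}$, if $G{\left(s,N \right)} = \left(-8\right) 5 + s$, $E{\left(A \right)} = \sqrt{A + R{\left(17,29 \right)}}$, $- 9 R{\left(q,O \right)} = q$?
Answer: $\frac{1980}{872149} - \frac{3 i \sqrt{1898}}{1744298} \approx 0.0022703 - 7.4929 \cdot 10^{-5} i$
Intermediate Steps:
$R{\left(q,O \right)} = - \frac{q}{9}$
$E{\left(A \right)} = \sqrt{- \frac{17}{9} + A}$ ($E{\left(A \right)} = \sqrt{A - \frac{17}{9}} = \sqrt{- \frac{17}{9} + A}$)
$G{\left(s,N \right)} = -40 + s$
$\frac{1}{E{\left(11 \left(-19\right) \right)} + G{\left(480,474 \right)}} = \frac{1}{\frac{\sqrt{-17 + 9 \cdot 11 \left(-19\right)}}{3} + \left(-40 + 480\right)} = \frac{1}{\frac{\sqrt{-17 + 9 \left(-209\right)}}{3} + 440} = \frac{1}{\frac{\sqrt{-17 - 1881}}{3} + 440} = \frac{1}{\frac{\sqrt{-1898}}{3} + 440} = \frac{1}{\frac{i \sqrt{1898}}{3} + 440} = \frac{1}{440 + \frac{i \sqrt{1898}}{3}}$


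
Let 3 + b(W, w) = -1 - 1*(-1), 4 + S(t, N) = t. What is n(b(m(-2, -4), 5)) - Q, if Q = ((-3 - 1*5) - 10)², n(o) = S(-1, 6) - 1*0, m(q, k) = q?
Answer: -329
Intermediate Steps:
S(t, N) = -4 + t
b(W, w) = -3 (b(W, w) = -3 + (-1 - 1*(-1)) = -3 + (-1 + 1) = -3 + 0 = -3)
n(o) = -5 (n(o) = (-4 - 1) - 1*0 = -5 + 0 = -5)
Q = 324 (Q = ((-3 - 5) - 10)² = (-8 - 10)² = (-18)² = 324)
n(b(m(-2, -4), 5)) - Q = -5 - 1*324 = -5 - 324 = -329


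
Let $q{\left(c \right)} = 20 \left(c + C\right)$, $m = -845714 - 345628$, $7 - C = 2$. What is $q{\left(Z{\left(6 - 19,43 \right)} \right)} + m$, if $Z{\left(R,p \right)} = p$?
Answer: $-1190382$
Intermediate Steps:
$C = 5$ ($C = 7 - 2 = 5$)
$m = -1191342$
$q{\left(c \right)} = 100 + 20 c$ ($q{\left(c \right)} = 20 \left(c + 5\right) = 20 \left(5 + c\right) = 100 + 20 c$)
$q{\left(Z{\left(6 - 19,43 \right)} \right)} + m = \left(100 + 20 \cdot 43\right) - 1191342 = \left(100 + 860\right) - 1191342 = 960 - 1191342 = -1190382$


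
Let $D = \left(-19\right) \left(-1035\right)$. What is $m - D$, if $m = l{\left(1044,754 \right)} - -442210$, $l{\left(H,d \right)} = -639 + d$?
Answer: $422660$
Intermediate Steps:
$D = 19665$
$m = 442325$ ($m = \left(-639 + 754\right) - -442210 = 115 + 442210 = 442325$)
$m - D = 442325 - 19665 = 422660$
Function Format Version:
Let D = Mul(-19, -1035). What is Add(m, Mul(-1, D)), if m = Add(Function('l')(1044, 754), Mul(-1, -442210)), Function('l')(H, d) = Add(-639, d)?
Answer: 422660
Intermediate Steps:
D = 19665
m = 442325 (m = Add(Add(-639, 754), Mul(-1, -442210)) = Add(115, 442210) = 442325)
Add(m, Mul(-1, D)) = Add(442325, Mul(-1, 19665)) = Add(442325, -19665) = 422660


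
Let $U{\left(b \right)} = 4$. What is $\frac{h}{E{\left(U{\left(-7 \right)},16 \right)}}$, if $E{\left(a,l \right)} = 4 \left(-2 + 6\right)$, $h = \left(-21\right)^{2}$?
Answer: $\frac{441}{16} \approx 27.563$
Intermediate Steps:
$h = 441$
$E{\left(a,l \right)} = 16$ ($E{\left(a,l \right)} = 4 \cdot 4 = 16$)
$\frac{h}{E{\left(U{\left(-7 \right)},16 \right)}} = \frac{441}{16}$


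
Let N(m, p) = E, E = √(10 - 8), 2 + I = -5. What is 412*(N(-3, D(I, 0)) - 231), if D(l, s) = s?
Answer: -95172 + 412*√2 ≈ -94589.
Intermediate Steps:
I = -7 (I = -2 - 5 = -7)
E = √2 ≈ 1.4142
N(m, p) = √2
412*(N(-3, D(I, 0)) - 231) = 412*(√2 - 231) = 412*(-231 + √2) = -95172 + 412*√2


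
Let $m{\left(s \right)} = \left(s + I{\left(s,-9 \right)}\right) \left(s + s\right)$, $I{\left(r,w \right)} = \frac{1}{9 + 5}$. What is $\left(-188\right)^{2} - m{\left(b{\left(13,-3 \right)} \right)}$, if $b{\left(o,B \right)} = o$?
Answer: $\frac{245029}{7} \approx 35004.0$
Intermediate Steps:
$I{\left(r,w \right)} = \frac{1}{14}$
$m{\left(s \right)} = 2 s \left(\frac{1}{14} + s\right)$ ($m{\left(s \right)} = \left(s + \frac{1}{14}\right) \left(s + s\right) = \left(\frac{1}{14} + s\right) 2 s = 2 s \left(\frac{1}{14} + s\right)$)
$\left(-188\right)^{2} - m{\left(b{\left(13,-3 \right)} \right)} = \left(-188\right)^{2} - \frac{1}{7} \cdot 13 \left(1 + 14 \cdot 13\right) = 35344 - \frac{1}{7} \cdot 13 \left(1 + 182\right) = 35344 - \frac{1}{7} \cdot 13 \cdot 183 = 35344 - \frac{2379}{7} = \frac{245029}{7}$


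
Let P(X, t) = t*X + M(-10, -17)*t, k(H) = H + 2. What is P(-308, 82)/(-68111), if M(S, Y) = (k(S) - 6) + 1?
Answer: 26322/68111 ≈ 0.38646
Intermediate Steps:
k(H) = 2 + H
M(S, Y) = -3 + S (M(S, Y) = ((2 + S) - 6) + 1 = (-4 + S) + 1 = -3 + S)
P(X, t) = -13*t + X*t (P(X, t) = t*X + (-3 - 10)*t = X*t - 13*t = -13*t + X*t)
P(-308, 82)/(-68111) = (82*(-13 - 308))/(-68111) = (82*(-321))*(-1/68111) = -26322*(-1/68111) = 26322/68111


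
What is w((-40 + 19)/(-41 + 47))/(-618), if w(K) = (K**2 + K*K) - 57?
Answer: 65/1236 ≈ 0.052589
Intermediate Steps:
w(K) = -57 + 2*K**2 (w(K) = (K**2 + K**2) - 57 = 2*K**2 - 57 = -57 + 2*K**2)
w((-40 + 19)/(-41 + 47))/(-618) = (-57 + 2*((-40 + 19)/(-41 + 47))**2)/(-618) = (-57 + 2*(-21/6)**2)*(-1/618) = (-57 + 2*(-21*1/6)**2)*(-1/618) = (-57 + 2*(-7/2)**2)*(-1/618) = (-57 + 2*(49/4))*(-1/618) = (-57 + 49/2)*(-1/618) = -65/2*(-1/618) = 65/1236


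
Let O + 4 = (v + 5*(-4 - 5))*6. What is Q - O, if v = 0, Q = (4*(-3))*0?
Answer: 274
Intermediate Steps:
Q = 0 (Q = -12*0 = 0)
O = -274 (O = -4 + (0 + 5*(-4 - 5))*6 = -4 + (0 + 5*(-9))*6 = -4 + (0 - 45)*6 = -4 - 45*6 = -4 - 270 = -274)
Q - O = 0 - 1*(-274) = 0 + 274 = 274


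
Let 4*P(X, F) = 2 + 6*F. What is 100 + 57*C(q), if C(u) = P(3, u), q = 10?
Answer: 1967/2 ≈ 983.50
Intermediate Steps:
P(X, F) = ½ + 3*F/2 (P(X, F) = (2 + 6*F)/4 = ½ + 3*F/2)
C(u) = ½ + 3*u/2
100 + 57*C(q) = 100 + 57*(½ + (3/2)*10) = 100 + 57*(½ + 15) = 100 + 57*(31/2) = 100 + 1767/2 = 1967/2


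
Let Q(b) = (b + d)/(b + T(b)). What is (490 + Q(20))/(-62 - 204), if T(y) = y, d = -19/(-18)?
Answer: -353179/191520 ≈ -1.8441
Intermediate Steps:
d = 19/18 (d = -19*(-1/18) = 19/18 ≈ 1.0556)
Q(b) = (19/18 + b)/(2*b) (Q(b) = (b + 19/18)/(b + b) = (19/18 + b)/((2*b)) = (19/18 + b)*(1/(2*b)) = (19/18 + b)/(2*b))
(490 + Q(20))/(-62 - 204) = (490 + (1/36)*(19 + 18*20)/20)/(-62 - 204) = (490 + (1/36)*(1/20)*(19 + 360))/(-266) = (490 + (1/36)*(1/20)*379)*(-1/266) = (490 + 379/720)*(-1/266) = (353179/720)*(-1/266) = -353179/191520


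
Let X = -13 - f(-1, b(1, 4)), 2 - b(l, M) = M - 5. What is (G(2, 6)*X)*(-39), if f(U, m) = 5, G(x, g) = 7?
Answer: 4914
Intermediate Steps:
b(l, M) = 7 - M (b(l, M) = 2 - (M - 5) = 2 - (-5 + M) = 2 + (5 - M) = 7 - M)
X = -18 (X = -13 - 1*5 = -13 - 5 = -18)
(G(2, 6)*X)*(-39) = (7*(-18))*(-39) = -126*(-39) = 4914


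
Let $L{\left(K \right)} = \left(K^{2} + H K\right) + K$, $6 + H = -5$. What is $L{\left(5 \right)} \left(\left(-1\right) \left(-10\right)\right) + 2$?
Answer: $-248$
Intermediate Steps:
$H = -11$ ($H = -6 - 5 = -11$)
$L{\left(K \right)} = K^{2} - 10 K$ ($L{\left(K \right)} = \left(K^{2} - 11 K\right) + K = K^{2} - 10 K$)
$L{\left(5 \right)} \left(\left(-1\right) \left(-10\right)\right) + 2 = 5 \left(-10 + 5\right) \left(\left(-1\right) \left(-10\right)\right) + 2 = 5 \left(-5\right) 10 + 2 = \left(-25\right) 10 + 2 = -250 + 2 = -248$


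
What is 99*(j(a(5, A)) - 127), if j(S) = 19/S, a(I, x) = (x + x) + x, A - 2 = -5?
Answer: -12782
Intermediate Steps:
A = -3 (A = 2 - 5 = -3)
a(I, x) = 3*x (a(I, x) = 2*x + x = 3*x)
99*(j(a(5, A)) - 127) = 99*(19/((3*(-3))) - 127) = 99*(19/(-9) - 127) = 99*(19*(-⅑) - 127) = 99*(-19/9 - 127) = 99*(-1162/9) = -12782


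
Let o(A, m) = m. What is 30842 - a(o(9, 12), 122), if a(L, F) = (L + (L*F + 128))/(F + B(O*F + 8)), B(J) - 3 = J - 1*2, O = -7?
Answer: 22300370/723 ≈ 30844.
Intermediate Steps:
B(J) = 1 + J (B(J) = 3 + (J - 1*2) = 3 + (J - 2) = 3 + (-2 + J) = 1 + J)
a(L, F) = (128 + L + F*L)/(9 - 6*F) (a(L, F) = (L + (L*F + 128))/(F + (1 + (-7*F + 8))) = (L + (F*L + 128))/(F + (1 + (8 - 7*F))) = (L + (128 + F*L))/(F + (9 - 7*F)) = (128 + L + F*L)/(9 - 6*F))
30842 - a(o(9, 12), 122) = 30842 - (128 + 12 + 122*12)/(3*(3 - 2*122)) = 30842 - (128 + 12 + 1464)/(3*(3 - 244)) = 30842 - 1604/(3*(-241)) = 30842 - (-1)*1604/(3*241) = 30842 - 1*(-1604/723) = 30842 + 1604/723 = 22300370/723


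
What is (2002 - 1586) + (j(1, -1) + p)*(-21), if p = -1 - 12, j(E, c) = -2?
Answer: 731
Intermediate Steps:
p = -13
(2002 - 1586) + (j(1, -1) + p)*(-21) = (2002 - 1586) + (-2 - 13)*(-21) = 416 - 15*(-21) = 416 + 315 = 731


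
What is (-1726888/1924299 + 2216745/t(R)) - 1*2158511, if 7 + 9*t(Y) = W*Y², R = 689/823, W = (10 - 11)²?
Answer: -14575063378599847523/2736726492006 ≈ -5.3257e+6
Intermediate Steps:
W = 1 (W = (-1)² = 1)
R = 689/823 (R = 689*(1/823) = 689/823 ≈ 0.83718)
t(Y) = -7/9 + Y²/9 (t(Y) = -7/9 + (1*Y²)/9 = -7/9 + Y²/9)
(-1726888/1924299 + 2216745/t(R)) - 1*2158511 = (-1726888/1924299 + 2216745/(-7/9 + (689/823)²/9)) - 1*2158511 = (-1726888*1/1924299 + 2216745/(-7/9 + (⅑)*(474721/677329))) - 2158511 = (-1726888/1924299 + 2216745/(-7/9 + 474721/6095961)) - 2158511 = (-1726888/1924299 + 2216745/(-1422194/2031987)) - 2158511 = (-1726888/1924299 + 2216745*(-2031987/1422194)) - 2158511 = (-1726888/1924299 - 4504397022315/1422194) - 2158511 = -8667809141613484457/2736726492006 - 2158511 = -14575063378599847523/2736726492006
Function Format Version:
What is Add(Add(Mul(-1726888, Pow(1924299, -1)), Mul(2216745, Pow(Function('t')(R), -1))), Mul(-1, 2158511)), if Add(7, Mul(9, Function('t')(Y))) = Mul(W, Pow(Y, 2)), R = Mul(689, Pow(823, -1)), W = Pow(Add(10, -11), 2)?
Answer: Rational(-14575063378599847523, 2736726492006) ≈ -5.3257e+6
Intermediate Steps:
W = 1 (W = Pow(-1, 2) = 1)
R = Rational(689, 823) (R = Mul(689, Rational(1, 823)) = Rational(689, 823) ≈ 0.83718)
Function('t')(Y) = Add(Rational(-7, 9), Mul(Rational(1, 9), Pow(Y, 2))) (Function('t')(Y) = Add(Rational(-7, 9), Mul(Rational(1, 9), Mul(1, Pow(Y, 2)))) = Add(Rational(-7, 9), Mul(Rational(1, 9), Pow(Y, 2))))
Add(Add(Mul(-1726888, Pow(1924299, -1)), Mul(2216745, Pow(Function('t')(R), -1))), Mul(-1, 2158511)) = Add(Add(Mul(-1726888, Pow(1924299, -1)), Mul(2216745, Pow(Add(Rational(-7, 9), Mul(Rational(1, 9), Pow(Rational(689, 823), 2))), -1))), Mul(-1, 2158511)) = Add(Add(Mul(-1726888, Rational(1, 1924299)), Mul(2216745, Pow(Add(Rational(-7, 9), Mul(Rational(1, 9), Rational(474721, 677329))), -1))), -2158511) = Add(Add(Rational(-1726888, 1924299), Mul(2216745, Pow(Add(Rational(-7, 9), Rational(474721, 6095961)), -1))), -2158511) = Add(Add(Rational(-1726888, 1924299), Mul(2216745, Pow(Rational(-1422194, 2031987), -1))), -2158511) = Add(Add(Rational(-1726888, 1924299), Mul(2216745, Rational(-2031987, 1422194))), -2158511) = Add(Add(Rational(-1726888, 1924299), Rational(-4504397022315, 1422194)), -2158511) = Add(Rational(-8667809141613484457, 2736726492006), -2158511) = Rational(-14575063378599847523, 2736726492006)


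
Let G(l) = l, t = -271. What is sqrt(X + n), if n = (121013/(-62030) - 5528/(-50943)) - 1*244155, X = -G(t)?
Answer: I*sqrt(2435337666372428018201910)/3159994290 ≈ 493.85*I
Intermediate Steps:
X = 271 (X = -1*(-271) = 271)
n = -771534227738369/3159994290 (n = (121013*(-1/62030) - 5528*(-1/50943)) - 244155 = (-121013/62030 + 5528/50943) - 244155 = -5821863419/3159994290 - 244155 = -771534227738369/3159994290 ≈ -2.4416e+5)
sqrt(X + n) = sqrt(271 - 771534227738369/3159994290) = sqrt(-770677869285779/3159994290) = I*sqrt(2435337666372428018201910)/3159994290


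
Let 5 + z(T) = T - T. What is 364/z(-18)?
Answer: -364/5 ≈ -72.800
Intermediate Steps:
z(T) = -5 (z(T) = -5 + (T - T) = -5 + 0 = -5)
364/z(-18) = 364/(-5) = 364*(-⅕) = -364/5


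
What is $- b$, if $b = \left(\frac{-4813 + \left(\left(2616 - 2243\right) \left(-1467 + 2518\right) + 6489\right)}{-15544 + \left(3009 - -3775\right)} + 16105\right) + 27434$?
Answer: $- \frac{127002647}{2920} \approx -43494.0$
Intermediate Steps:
$b = \frac{127002647}{2920}$ ($b = \left(\frac{-4813 + \left(373 \cdot 1051 + 6489\right)}{-15544 + \left(3009 + 3775\right)} + 16105\right) + 27434 = \left(\frac{-4813 + \left(392023 + 6489\right)}{-15544 + 6784} + 16105\right) + 27434 = \left(\frac{-4813 + 398512}{-8760} + 16105\right) + 27434 = \left(393699 \left(- \frac{1}{8760}\right) + 16105\right) + 27434 = \left(- \frac{131233}{2920} + 16105\right) + 27434 = \frac{46895367}{2920} + 27434 = \frac{127002647}{2920} \approx 43494.0$)
$- b = \left(-1\right) \frac{127002647}{2920} = - \frac{127002647}{2920}$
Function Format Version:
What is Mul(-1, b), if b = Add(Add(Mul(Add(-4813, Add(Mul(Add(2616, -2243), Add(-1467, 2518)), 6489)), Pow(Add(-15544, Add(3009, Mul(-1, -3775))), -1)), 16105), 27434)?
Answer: Rational(-127002647, 2920) ≈ -43494.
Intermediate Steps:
b = Rational(127002647, 2920) (b = Add(Add(Mul(Add(-4813, Add(Mul(373, 1051), 6489)), Pow(Add(-15544, Add(3009, 3775)), -1)), 16105), 27434) = Add(Add(Mul(Add(-4813, Add(392023, 6489)), Pow(Add(-15544, 6784), -1)), 16105), 27434) = Add(Add(Mul(Add(-4813, 398512), Pow(-8760, -1)), 16105), 27434) = Add(Add(Mul(393699, Rational(-1, 8760)), 16105), 27434) = Add(Add(Rational(-131233, 2920), 16105), 27434) = Add(Rational(46895367, 2920), 27434) = Rational(127002647, 2920) ≈ 43494.)
Mul(-1, b) = Mul(-1, Rational(127002647, 2920)) = Rational(-127002647, 2920)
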